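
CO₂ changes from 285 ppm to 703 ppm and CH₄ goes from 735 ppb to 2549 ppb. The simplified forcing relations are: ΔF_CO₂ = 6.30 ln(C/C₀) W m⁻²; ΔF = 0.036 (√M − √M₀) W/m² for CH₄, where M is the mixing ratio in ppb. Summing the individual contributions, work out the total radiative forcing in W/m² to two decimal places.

ΔF = 6.53 W/m²

CO₂: 6.30 × ln(703/285) = 6.30 × ln(2.46667) = 6.30 × 0.90287 = 5.6881 W/m².
CH₄: 0.036 × (√2549 − √735) = 0.036 × (50.4876 − 27.1109) = 0.036 × 23.3767 = 0.8416 W/m².
Total ΔF = 5.6881 + 0.8416 = 6.5297 W/m².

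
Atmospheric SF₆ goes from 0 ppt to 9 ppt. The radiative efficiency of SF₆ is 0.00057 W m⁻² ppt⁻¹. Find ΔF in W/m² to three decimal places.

SF₆: ΔF = 0.00057 × (9 − 0) = 0.00057 × 9 = 0.0051 W/m².

ΔF = 0.005 W/m²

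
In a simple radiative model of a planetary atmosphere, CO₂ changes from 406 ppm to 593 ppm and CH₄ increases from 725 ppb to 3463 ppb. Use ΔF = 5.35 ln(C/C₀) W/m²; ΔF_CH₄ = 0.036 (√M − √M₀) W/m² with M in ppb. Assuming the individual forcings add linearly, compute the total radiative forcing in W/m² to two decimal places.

CO₂: 5.35 × ln(593/406) = 5.35 × ln(1.46059) = 5.35 × 0.37884 = 2.0268 W/m².
CH₄: 0.036 × (√3463 − √725) = 0.036 × (58.8473 − 26.9258) = 0.036 × 31.9215 = 1.1492 W/m².
Total ΔF = 2.0268 + 1.1492 = 3.1760 W/m².

ΔF = 3.18 W/m²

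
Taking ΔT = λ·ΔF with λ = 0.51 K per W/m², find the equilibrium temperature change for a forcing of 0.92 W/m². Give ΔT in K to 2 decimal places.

ΔT = 0.47 K

ΔT = λ ΔF = 0.51 × 0.92 = 0.4692 K.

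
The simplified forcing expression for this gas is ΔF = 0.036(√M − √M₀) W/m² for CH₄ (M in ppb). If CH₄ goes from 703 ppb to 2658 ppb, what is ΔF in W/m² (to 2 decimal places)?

CH₄: 0.036 × (√2658 − √703) = 0.036 × (51.5558 − 26.5141) = 0.036 × 25.0417 = 0.9015 W/m².

ΔF = 0.90 W/m²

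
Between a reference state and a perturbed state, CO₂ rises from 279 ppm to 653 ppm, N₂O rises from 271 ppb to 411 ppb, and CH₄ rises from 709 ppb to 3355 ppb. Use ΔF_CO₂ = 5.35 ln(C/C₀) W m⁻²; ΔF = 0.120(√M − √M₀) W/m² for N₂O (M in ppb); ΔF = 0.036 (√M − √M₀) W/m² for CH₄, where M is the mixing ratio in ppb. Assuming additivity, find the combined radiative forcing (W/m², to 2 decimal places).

CO₂: 5.35 × ln(653/279) = 5.35 × ln(2.34050) = 5.35 × 0.85036 = 4.5494 W/m².
N₂O: 0.120 × (√411 − √271) = 0.120 × (20.2731 − 16.4621) = 0.120 × 3.8110 = 0.4573 W/m².
CH₄: 0.036 × (√3355 − √709) = 0.036 × (57.9224 − 26.6271) = 0.036 × 31.2953 = 1.1266 W/m².
Total ΔF = 4.5494 + 0.4573 + 1.1266 = 6.1333 W/m².

ΔF = 6.13 W/m²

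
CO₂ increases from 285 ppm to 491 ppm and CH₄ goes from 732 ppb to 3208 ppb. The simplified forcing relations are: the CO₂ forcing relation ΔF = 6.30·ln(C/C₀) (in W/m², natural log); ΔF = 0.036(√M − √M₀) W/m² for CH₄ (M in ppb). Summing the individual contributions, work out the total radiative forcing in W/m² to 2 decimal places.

ΔF = 4.49 W/m²

CO₂: 6.30 × ln(491/285) = 6.30 × ln(1.72281) = 6.30 × 0.54396 = 3.4269 W/m².
CH₄: 0.036 × (√3208 − √732) = 0.036 × (56.6392 − 27.0555) = 0.036 × 29.5837 = 1.0650 W/m².
Total ΔF = 3.4269 + 1.0650 = 4.4919 W/m².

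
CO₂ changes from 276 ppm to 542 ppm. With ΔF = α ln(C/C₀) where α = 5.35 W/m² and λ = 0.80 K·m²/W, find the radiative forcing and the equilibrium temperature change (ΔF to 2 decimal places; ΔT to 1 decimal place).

CO₂: 5.35 × ln(542/276) = 5.35 × ln(1.96377) = 5.35 × 0.67487 = 3.6106 W/m².
ΔT = λ ΔF = 0.80 × 3.61 = 2.8880 K.

ΔF = 3.61 W/m²; ΔT = 2.9 K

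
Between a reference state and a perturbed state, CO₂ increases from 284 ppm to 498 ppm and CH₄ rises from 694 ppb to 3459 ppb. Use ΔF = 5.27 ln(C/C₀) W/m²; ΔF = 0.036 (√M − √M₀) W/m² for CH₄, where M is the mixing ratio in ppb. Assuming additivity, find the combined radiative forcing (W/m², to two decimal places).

CO₂: 5.27 × ln(498/284) = 5.27 × ln(1.75352) = 5.27 × 0.56163 = 2.9598 W/m².
CH₄: 0.036 × (√3459 − √694) = 0.036 × (58.8133 − 26.3439) = 0.036 × 32.4694 = 1.1689 W/m².
Total ΔF = 2.9598 + 1.1689 = 4.1287 W/m².

ΔF = 4.13 W/m²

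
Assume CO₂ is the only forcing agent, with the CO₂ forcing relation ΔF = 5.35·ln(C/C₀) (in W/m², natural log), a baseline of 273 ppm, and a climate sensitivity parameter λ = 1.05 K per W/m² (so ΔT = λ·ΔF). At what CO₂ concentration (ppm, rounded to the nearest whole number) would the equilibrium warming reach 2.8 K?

C ≈ 449 ppm

Required forcing: ΔF = ΔT/λ = 2.8/1.05 = 2.6667 W/m².
Then ln(C/273) = ΔF/5.35 = 2.6667/5.35 = 0.49845.
So C = 273 × e^0.49845 = 273 × 1.64617 = 449.40 ppm.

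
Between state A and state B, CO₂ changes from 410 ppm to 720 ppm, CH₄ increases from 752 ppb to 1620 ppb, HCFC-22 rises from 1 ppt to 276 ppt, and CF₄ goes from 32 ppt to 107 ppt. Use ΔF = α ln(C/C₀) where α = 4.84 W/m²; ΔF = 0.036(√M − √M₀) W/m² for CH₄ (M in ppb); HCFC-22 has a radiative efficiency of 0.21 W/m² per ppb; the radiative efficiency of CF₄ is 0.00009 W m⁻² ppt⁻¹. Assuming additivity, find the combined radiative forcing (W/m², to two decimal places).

CO₂: 4.84 × ln(720/410) = 4.84 × ln(1.75610) = 4.84 × 0.56310 = 2.7254 W/m².
CH₄: 0.036 × (√1620 − √752) = 0.036 × (40.2492 − 27.4226) = 0.036 × 12.8266 = 0.4618 W/m².
HCFC-22: Δ = 276 − 1 = 275 ppt = 0.275 ppb; ΔF = 0.21 × 0.275 = 0.0578 W/m².
CF₄: ΔF = 0.00009 × (107 − 32) = 0.00009 × 75 = 0.0068 W/m².
Total ΔF = 2.7254 + 0.4618 + 0.0578 + 0.0068 = 3.2518 W/m².

ΔF = 3.25 W/m²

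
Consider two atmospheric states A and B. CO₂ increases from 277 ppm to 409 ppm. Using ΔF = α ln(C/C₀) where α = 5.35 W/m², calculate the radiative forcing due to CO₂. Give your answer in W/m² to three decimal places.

CO₂: 5.35 × ln(409/277) = 5.35 × ln(1.47653) = 5.35 × 0.38969 = 2.0848 W/m².

ΔF = 2.085 W/m²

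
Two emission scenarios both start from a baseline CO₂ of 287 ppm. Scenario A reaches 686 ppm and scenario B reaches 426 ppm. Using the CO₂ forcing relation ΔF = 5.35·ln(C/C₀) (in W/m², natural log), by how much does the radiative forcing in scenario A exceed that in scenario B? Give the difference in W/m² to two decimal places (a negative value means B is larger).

ΔF_A = 5.35 ln(686/287) = 5.35 × 0.87140 = 4.6620 W/m².
ΔF_B = 5.35 ln(426/287) = 5.35 × 0.39496 = 2.1130 W/m².
Difference: 4.6620 − 2.1130 = 2.5490 W/m².
(Equivalently, ΔF_A − ΔF_B = 5.35 ln(686/426) = 5.35 × 0.47644 = 2.5490 W/m².)

ΔF_A − ΔF_B = 2.55 W/m²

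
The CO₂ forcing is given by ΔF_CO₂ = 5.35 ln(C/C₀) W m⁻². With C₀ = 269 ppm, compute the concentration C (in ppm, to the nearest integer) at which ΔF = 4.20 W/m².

C ≈ 590 ppm

Set 5.35 ln(C/269) = 4.20, so ln(C/269) = 4.20/5.35 = 0.78505.
Then C/269 = e^0.78505 = 2.19252, giving C = 269 × 2.19252 = 589.79 ppm.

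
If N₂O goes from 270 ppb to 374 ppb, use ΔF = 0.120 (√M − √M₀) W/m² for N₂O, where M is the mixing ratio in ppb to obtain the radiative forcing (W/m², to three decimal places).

N₂O: 0.120 × (√374 − √270) = 0.120 × (19.3391 − 16.4317) = 0.120 × 2.9074 = 0.3489 W/m².

ΔF = 0.349 W/m²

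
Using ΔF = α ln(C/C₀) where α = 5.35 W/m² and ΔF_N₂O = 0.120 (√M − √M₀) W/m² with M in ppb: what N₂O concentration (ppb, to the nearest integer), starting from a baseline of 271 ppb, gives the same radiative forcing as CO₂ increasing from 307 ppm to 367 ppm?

M ≈ 596 ppb

CO₂ forcing: 5.35 × ln(367/307) = 5.35 × 0.178514 = 0.95505 W/m².
Set 0.120(√M − √271) = 0.95505: √M = 0.95505/0.120 + √271 = 7.9588 + 16.4621 = 24.4209.
M = (24.4209)² = 596.38 ppb.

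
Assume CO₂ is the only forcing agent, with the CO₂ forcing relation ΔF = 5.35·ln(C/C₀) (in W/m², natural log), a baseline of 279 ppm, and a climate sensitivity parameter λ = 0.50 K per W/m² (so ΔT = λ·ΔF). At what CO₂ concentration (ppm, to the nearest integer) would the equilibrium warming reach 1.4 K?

Required forcing: ΔF = ΔT/λ = 1.4/0.50 = 2.8000 W/m².
Then ln(C/279) = ΔF/5.35 = 2.8000/5.35 = 0.52336.
So C = 279 × e^0.52336 = 279 × 1.68769 = 470.87 ppm.

C ≈ 471 ppm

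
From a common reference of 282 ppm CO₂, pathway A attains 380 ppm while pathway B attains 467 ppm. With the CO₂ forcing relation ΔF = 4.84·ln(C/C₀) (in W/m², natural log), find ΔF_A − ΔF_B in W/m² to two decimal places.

ΔF_A − ΔF_B = -1.00 W/m²

ΔF_A = 4.84 ln(380/282) = 4.84 × 0.29826 = 1.4436 W/m².
ΔF_B = 4.84 ln(467/282) = 4.84 × 0.50442 = 2.4414 W/m².
Difference: 1.4436 − 2.4414 = -0.9978 W/m².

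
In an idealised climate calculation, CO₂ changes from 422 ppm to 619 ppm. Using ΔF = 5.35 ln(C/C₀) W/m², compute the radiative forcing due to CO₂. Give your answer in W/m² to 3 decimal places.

ΔF = 2.050 W/m²

CO₂: 5.35 × ln(619/422) = 5.35 × ln(1.46682) = 5.35 × 0.38310 = 2.0496 W/m².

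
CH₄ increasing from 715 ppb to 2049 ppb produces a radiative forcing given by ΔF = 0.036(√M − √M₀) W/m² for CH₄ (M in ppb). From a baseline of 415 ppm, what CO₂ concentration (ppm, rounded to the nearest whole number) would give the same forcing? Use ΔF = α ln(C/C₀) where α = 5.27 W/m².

CH₄ forcing: 0.036 × (√2049 − √715) = 0.036 × (45.2659 − 26.7395) = 0.036 × 18.5264 = 0.66695 W/m².
Set 5.27 ln(C/415) = 0.66695: ln(C/415) = 0.66695/5.27 = 0.12656, so C = 415 × e^0.12656 = 415 × 1.13492 = 470.99 ppm.

C ≈ 471 ppm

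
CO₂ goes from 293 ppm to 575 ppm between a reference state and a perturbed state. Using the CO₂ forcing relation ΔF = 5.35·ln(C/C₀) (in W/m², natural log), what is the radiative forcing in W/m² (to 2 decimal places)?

ΔF = 3.61 W/m²

CO₂: 5.35 × ln(575/293) = 5.35 × ln(1.96246) = 5.35 × 0.67420 = 3.6070 W/m².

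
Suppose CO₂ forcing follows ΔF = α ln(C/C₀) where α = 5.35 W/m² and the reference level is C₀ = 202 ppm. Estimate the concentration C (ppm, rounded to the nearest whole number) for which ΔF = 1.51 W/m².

Set 5.35 ln(C/202) = 1.51, so ln(C/202) = 1.51/5.35 = 0.28224.
Then C/202 = e^0.28224 = 1.32610, giving C = 202 × 1.32610 = 267.87 ppm.

C ≈ 268 ppm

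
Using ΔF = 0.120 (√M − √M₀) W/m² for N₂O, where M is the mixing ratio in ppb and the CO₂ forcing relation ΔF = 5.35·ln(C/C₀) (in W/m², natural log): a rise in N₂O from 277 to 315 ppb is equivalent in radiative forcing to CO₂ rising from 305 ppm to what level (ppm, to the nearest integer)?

C ≈ 313 ppm

N₂O forcing: 0.120 × (√315 − √277) = 0.120 × (17.7482 − 16.6433) = 0.120 × 1.1049 = 0.13259 W/m².
Set 5.35 ln(C/305) = 0.13259: ln(C/305) = 0.13259/5.35 = 0.02478, so C = 305 × e^0.02478 = 305 × 1.02509 = 312.65 ppm.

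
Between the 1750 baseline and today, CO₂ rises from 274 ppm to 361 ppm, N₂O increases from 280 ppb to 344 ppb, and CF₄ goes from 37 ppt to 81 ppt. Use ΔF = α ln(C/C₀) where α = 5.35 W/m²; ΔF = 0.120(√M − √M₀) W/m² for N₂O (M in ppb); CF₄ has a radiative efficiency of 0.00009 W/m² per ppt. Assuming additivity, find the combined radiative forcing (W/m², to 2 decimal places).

CO₂: 5.35 × ln(361/274) = 5.35 × ln(1.31752) = 5.35 × 0.27575 = 1.4753 W/m².
N₂O: 0.120 × (√344 − √280) = 0.120 × (18.5472 − 16.7332) = 0.120 × 1.8140 = 0.2177 W/m².
CF₄: ΔF = 0.00009 × (81 − 37) = 0.00009 × 44 = 0.0040 W/m².
Total ΔF = 1.4753 + 0.2177 + 0.0040 = 1.6970 W/m².

ΔF = 1.70 W/m²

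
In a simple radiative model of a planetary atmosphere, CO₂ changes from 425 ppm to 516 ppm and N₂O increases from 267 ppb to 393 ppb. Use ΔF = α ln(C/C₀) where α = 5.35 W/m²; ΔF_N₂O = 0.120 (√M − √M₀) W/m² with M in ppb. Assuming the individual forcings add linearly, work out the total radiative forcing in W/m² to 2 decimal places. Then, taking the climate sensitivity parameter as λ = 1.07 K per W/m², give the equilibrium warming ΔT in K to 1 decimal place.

ΔF = 1.46 W/m²; ΔT = 1.6 K

CO₂: 5.35 × ln(516/425) = 5.35 × ln(1.21412) = 5.35 × 0.19402 = 1.0380 W/m².
N₂O: 0.120 × (√393 − √267) = 0.120 × (19.8242 − 16.3401) = 0.120 × 3.4841 = 0.4181 W/m².
Total ΔF = 1.0380 + 0.4181 = 1.4561 W/m².
ΔT = λ ΔF = 1.07 × 1.46 = 1.5622 K.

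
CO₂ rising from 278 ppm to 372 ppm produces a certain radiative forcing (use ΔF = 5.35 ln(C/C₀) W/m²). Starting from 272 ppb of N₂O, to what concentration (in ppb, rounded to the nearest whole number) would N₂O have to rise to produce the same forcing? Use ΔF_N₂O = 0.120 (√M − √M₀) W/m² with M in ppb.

CO₂ forcing: 5.35 × ln(372/278) = 5.35 × 0.291273 = 1.55831 W/m².
Set 0.120(√M − √272) = 1.55831: √M = 1.55831/0.120 + √272 = 12.9859 + 16.4924 = 29.4783.
M = (29.4783)² = 868.97 ppb.

M ≈ 869 ppb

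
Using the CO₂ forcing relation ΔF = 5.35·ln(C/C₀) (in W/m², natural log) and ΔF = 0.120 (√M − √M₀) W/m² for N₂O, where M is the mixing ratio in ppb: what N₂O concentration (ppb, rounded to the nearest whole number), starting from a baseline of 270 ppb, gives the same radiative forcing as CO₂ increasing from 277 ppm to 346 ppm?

M ≈ 694 ppb

CO₂ forcing: 5.35 × ln(346/277) = 5.35 × 0.222421 = 1.18995 W/m².
Set 0.120(√M − √270) = 1.18995: √M = 1.18995/0.120 + √270 = 9.9163 + 16.4317 = 26.3480.
M = (26.3480)² = 694.22 ppb.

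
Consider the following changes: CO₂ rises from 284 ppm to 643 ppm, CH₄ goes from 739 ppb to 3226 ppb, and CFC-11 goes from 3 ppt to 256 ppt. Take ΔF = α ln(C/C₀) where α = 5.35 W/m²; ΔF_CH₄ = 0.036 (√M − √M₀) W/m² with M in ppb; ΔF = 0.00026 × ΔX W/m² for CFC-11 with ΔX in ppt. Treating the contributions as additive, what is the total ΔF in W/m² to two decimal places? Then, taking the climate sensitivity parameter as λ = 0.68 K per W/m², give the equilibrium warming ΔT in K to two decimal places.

CO₂: 5.35 × ln(643/284) = 5.35 × ln(2.26408) = 5.35 × 0.81717 = 4.3719 W/m².
CH₄: 0.036 × (√3226 − √739) = 0.036 × (56.7979 − 27.1846) = 0.036 × 29.6133 = 1.0661 W/m².
CFC-11: ΔF = 0.00026 × (256 − 3) = 0.00026 × 253 = 0.0658 W/m².
Total ΔF = 4.3719 + 1.0661 + 0.0658 = 5.5038 W/m².
ΔT = λ ΔF = 0.68 × 5.50 = 3.7400 K.

ΔF = 5.50 W/m²; ΔT = 3.74 K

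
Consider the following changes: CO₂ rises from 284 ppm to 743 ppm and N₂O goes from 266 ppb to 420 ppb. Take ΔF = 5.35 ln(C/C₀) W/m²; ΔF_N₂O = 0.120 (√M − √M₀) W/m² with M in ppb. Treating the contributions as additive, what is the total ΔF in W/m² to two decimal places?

ΔF = 5.65 W/m²

CO₂: 5.35 × ln(743/284) = 5.35 × ln(2.61620) = 5.35 × 0.96172 = 5.1452 W/m².
N₂O: 0.120 × (√420 − √266) = 0.120 × (20.4939 − 16.3095) = 0.120 × 4.1844 = 0.5021 W/m².
Total ΔF = 5.1452 + 0.5021 = 5.6473 W/m².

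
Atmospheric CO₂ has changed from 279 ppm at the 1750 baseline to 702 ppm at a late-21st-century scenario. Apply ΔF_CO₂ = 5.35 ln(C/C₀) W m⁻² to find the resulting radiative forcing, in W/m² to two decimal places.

CO₂: 5.35 × ln(702/279) = 5.35 × ln(2.51613) = 5.35 × 0.92272 = 4.9366 W/m².

ΔF = 4.94 W/m²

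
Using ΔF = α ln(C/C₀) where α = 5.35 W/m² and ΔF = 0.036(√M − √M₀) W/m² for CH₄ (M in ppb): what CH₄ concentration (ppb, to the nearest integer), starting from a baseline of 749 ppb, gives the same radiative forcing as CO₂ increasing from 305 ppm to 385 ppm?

CO₂ forcing: 5.35 × ln(385/305) = 5.35 × 0.232932 = 1.24619 W/m².
Set 0.036(√M − √749) = 1.24619: √M = 1.24619/0.036 + √749 = 34.6164 + 27.3679 = 61.9843.
M = (61.9843)² = 3842.05 ppb.

M ≈ 3842 ppb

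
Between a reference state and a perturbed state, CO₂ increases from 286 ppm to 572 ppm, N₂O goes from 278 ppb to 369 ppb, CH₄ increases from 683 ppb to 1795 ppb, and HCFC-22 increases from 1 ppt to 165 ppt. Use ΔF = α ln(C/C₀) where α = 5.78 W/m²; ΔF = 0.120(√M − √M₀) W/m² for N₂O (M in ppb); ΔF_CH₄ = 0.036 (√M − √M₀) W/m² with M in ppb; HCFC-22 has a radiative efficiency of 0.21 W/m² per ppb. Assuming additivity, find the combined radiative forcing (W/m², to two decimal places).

CO₂: 5.78 × ln(572/286) = 5.78 × ln(2.00000) = 5.78 × 0.69315 = 4.0064 W/m².
N₂O: 0.120 × (√369 − √278) = 0.120 × (19.2094 − 16.6733) = 0.120 × 2.5361 = 0.3043 W/m².
CH₄: 0.036 × (√1795 − √683) = 0.036 × (42.3674 − 26.1343) = 0.036 × 16.2331 = 0.5844 W/m².
HCFC-22: Δ = 165 − 1 = 164 ppt = 0.164 ppb; ΔF = 0.21 × 0.164 = 0.0344 W/m².
Total ΔF = 4.0064 + 0.3043 + 0.5844 + 0.0344 = 4.9295 W/m².

ΔF = 4.93 W/m²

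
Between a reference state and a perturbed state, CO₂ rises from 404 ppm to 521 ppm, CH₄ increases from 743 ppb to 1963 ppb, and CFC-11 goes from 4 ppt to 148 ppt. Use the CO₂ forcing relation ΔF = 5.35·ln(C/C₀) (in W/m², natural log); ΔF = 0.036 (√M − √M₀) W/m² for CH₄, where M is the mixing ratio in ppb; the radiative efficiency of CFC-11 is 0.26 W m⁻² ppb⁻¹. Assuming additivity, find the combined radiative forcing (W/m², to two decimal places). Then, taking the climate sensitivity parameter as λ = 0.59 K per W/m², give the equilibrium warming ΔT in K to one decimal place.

CO₂: 5.35 × ln(521/404) = 5.35 × ln(1.28960) = 5.35 × 0.25433 = 1.3607 W/m².
CH₄: 0.036 × (√1963 − √743) = 0.036 × (44.3058 − 27.2580) = 0.036 × 17.0478 = 0.6137 W/m².
CFC-11: Δ = 148 − 4 = 144 ppt = 0.144 ppb; ΔF = 0.26 × 0.144 = 0.0374 W/m².
Total ΔF = 1.3607 + 0.6137 + 0.0374 = 2.0118 W/m².
ΔT = λ ΔF = 0.59 × 2.01 = 1.1859 K.

ΔF = 2.01 W/m²; ΔT = 1.2 K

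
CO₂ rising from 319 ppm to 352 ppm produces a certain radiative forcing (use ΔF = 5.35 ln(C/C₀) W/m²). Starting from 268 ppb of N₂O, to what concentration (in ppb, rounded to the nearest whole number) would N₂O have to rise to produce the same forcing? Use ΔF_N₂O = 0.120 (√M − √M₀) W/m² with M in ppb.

CO₂ forcing: 5.35 × ln(352/319) = 5.35 × 0.098440 = 0.52665 W/m².
Set 0.120(√M − √268) = 0.52665: √M = 0.52665/0.120 + √268 = 4.3888 + 16.3707 = 20.7595.
M = (20.7595)² = 430.96 ppb.

M ≈ 431 ppb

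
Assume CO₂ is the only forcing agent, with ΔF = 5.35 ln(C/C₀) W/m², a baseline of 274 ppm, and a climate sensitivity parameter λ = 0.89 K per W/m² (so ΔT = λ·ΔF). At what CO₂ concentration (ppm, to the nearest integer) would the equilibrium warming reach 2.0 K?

Required forcing: ΔF = ΔT/λ = 2.0/0.89 = 2.2472 W/m².
Then ln(C/274) = ΔF/5.35 = 2.2472/5.35 = 0.42004.
So C = 274 × e^0.42004 = 274 × 1.52202 = 417.03 ppm.

C ≈ 417 ppm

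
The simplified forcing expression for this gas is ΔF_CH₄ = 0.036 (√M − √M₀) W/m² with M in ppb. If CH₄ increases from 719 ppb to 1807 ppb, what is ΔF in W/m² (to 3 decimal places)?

CH₄: 0.036 × (√1807 − √719) = 0.036 × (42.5088 − 26.8142) = 0.036 × 15.6946 = 0.5650 W/m².

ΔF = 0.565 W/m²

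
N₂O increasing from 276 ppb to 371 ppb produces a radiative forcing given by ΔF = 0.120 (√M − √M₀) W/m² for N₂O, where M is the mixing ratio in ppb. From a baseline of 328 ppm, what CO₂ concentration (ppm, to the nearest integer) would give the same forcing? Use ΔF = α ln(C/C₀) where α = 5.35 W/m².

N₂O forcing: 0.120 × (√371 − √276) = 0.120 × (19.2614 − 16.6132) = 0.120 × 2.6482 = 0.31778 W/m².
Set 5.35 ln(C/328) = 0.31778: ln(C/328) = 0.31778/5.35 = 0.05940, so C = 328 × e^0.05940 = 328 × 1.06120 = 348.07 ppm.

C ≈ 348 ppm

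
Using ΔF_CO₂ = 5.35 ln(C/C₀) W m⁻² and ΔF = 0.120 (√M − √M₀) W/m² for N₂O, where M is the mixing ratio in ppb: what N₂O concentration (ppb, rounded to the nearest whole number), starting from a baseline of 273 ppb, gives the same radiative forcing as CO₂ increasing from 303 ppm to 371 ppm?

CO₂ forcing: 5.35 × ln(371/303) = 5.35 × 0.202469 = 1.08321 W/m².
Set 0.120(√M − √273) = 1.08321: √M = 1.08321/0.120 + √273 = 9.0268 + 16.5227 = 25.5495.
M = (25.5495)² = 652.78 ppb.

M ≈ 653 ppb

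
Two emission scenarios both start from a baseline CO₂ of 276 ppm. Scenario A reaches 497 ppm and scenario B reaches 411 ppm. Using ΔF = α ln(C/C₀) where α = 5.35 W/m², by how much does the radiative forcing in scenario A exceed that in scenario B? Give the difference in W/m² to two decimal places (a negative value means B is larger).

ΔF_A = 5.35 ln(497/276) = 5.35 × 0.58819 = 3.1468 W/m².
ΔF_B = 5.35 ln(411/276) = 5.35 × 0.39819 = 2.1303 W/m².
Difference: 3.1468 − 2.1303 = 1.0165 W/m².
(Equivalently, ΔF_A − ΔF_B = 5.35 ln(497/411) = 5.35 × 0.19000 = 1.0165 W/m².)

ΔF_A − ΔF_B = 1.02 W/m²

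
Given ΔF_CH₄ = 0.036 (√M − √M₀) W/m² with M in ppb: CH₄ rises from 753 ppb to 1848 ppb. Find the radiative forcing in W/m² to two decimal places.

ΔF = 0.56 W/m²

CH₄: 0.036 × (√1848 − √753) = 0.036 × (42.9884 − 27.4408) = 0.036 × 15.5476 = 0.5597 W/m².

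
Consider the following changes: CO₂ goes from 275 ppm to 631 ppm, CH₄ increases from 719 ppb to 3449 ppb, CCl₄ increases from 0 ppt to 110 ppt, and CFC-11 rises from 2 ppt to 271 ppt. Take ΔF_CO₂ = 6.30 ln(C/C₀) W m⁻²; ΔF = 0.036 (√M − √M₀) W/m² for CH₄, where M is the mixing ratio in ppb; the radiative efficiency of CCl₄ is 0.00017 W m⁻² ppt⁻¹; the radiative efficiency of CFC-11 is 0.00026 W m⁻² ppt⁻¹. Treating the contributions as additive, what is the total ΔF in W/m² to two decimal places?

ΔF = 6.47 W/m²

CO₂: 6.30 × ln(631/275) = 6.30 × ln(2.29455) = 6.30 × 0.83054 = 5.2324 W/m².
CH₄: 0.036 × (√3449 − √719) = 0.036 × (58.7282 − 26.8142) = 0.036 × 31.9140 = 1.1489 W/m².
CCl₄: ΔF = 0.00017 × (110 − 0) = 0.00017 × 110 = 0.0187 W/m².
CFC-11: ΔF = 0.00026 × (271 − 2) = 0.00026 × 269 = 0.0699 W/m².
Total ΔF = 5.2324 + 1.1489 + 0.0187 + 0.0699 = 6.4699 W/m².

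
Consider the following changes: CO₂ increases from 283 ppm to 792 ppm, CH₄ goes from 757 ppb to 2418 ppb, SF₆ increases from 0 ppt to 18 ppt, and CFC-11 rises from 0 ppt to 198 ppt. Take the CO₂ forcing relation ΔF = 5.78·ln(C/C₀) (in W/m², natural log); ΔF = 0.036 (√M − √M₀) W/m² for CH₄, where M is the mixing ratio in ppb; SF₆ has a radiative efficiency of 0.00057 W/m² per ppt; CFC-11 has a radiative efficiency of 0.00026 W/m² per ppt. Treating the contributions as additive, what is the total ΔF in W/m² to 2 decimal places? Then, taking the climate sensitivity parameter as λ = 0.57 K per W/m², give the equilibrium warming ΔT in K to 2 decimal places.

ΔF = 6.79 W/m²; ΔT = 3.87 K

CO₂: 5.78 × ln(792/283) = 5.78 × ln(2.79859) = 5.78 × 1.02912 = 5.9483 W/m².
CH₄: 0.036 × (√2418 − √757) = 0.036 × (49.1732 − 27.5136) = 0.036 × 21.6596 = 0.7797 W/m².
SF₆: ΔF = 0.00057 × (18 − 0) = 0.00057 × 18 = 0.0103 W/m².
CFC-11: ΔF = 0.00026 × (198 − 0) = 0.00026 × 198 = 0.0515 W/m².
Total ΔF = 5.9483 + 0.7797 + 0.0103 + 0.0515 = 6.7898 W/m².
ΔT = λ ΔF = 0.57 × 6.79 = 3.8703 K.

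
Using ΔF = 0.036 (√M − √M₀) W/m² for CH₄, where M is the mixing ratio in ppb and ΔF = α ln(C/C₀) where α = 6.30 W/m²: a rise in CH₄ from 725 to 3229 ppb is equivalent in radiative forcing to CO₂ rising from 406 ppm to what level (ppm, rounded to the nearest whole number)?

CH₄ forcing: 0.036 × (√3229 − √725) = 0.036 × (56.8243 − 26.9258) = 0.036 × 29.8985 = 1.07635 W/m².
Set 6.30 ln(C/406) = 1.07635: ln(C/406) = 1.07635/6.30 = 0.17085, so C = 406 × e^0.17085 = 406 × 1.18631 = 481.64 ppm.

C ≈ 482 ppm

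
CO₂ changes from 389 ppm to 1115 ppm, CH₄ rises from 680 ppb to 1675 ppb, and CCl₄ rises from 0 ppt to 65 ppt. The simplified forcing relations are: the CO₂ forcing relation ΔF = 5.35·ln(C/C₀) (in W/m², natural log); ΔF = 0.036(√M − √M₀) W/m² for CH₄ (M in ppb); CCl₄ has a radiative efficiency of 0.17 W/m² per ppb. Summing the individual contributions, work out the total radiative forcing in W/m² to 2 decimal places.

ΔF = 6.18 W/m²

CO₂: 5.35 × ln(1115/389) = 5.35 × ln(2.86632) = 5.35 × 1.05303 = 5.6337 W/m².
CH₄: 0.036 × (√1675 − √680) = 0.036 × (40.9268 − 26.0768) = 0.036 × 14.8500 = 0.5346 W/m².
CCl₄: Δ = 65 − 0 = 65 ppt = 0.065 ppb; ΔF = 0.17 × 0.065 = 0.0111 W/m².
Total ΔF = 5.6337 + 0.5346 + 0.0111 = 6.1794 W/m².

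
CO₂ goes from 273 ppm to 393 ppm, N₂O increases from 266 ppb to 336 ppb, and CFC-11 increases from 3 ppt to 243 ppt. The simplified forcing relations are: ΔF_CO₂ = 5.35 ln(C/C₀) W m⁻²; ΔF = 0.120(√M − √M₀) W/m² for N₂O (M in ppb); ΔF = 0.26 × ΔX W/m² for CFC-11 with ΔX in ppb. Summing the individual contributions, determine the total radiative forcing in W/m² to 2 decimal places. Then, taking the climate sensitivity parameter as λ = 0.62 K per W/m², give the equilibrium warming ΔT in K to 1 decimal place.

CO₂: 5.35 × ln(393/273) = 5.35 × ln(1.43956) = 5.35 × 0.36434 = 1.9492 W/m².
N₂O: 0.120 × (√336 − √266) = 0.120 × (18.3303 − 16.3095) = 0.120 × 2.0208 = 0.2425 W/m².
CFC-11: Δ = 243 − 3 = 240 ppt = 0.240 ppb; ΔF = 0.26 × 0.240 = 0.0624 W/m².
Total ΔF = 1.9492 + 0.2425 + 0.0624 = 2.2541 W/m².
ΔT = λ ΔF = 0.62 × 2.25 = 1.3950 K.

ΔF = 2.25 W/m²; ΔT = 1.4 K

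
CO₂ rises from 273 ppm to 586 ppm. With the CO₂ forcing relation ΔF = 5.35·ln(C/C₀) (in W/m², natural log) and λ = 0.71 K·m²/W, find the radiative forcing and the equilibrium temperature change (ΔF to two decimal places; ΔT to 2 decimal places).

CO₂: 5.35 × ln(586/273) = 5.35 × ln(2.14652) = 5.35 × 0.76385 = 4.0866 W/m².
ΔT = λ ΔF = 0.71 × 4.09 = 2.9039 K.

ΔF = 4.09 W/m²; ΔT = 2.90 K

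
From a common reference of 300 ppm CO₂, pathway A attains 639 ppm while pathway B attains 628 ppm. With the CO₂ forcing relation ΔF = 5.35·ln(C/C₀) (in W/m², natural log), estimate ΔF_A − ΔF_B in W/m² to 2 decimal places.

ΔF_A − ΔF_B = 0.09 W/m²

ΔF_A = 5.35 ln(639/300) = 5.35 × 0.75612 = 4.0452 W/m².
ΔF_B = 5.35 ln(628/300) = 5.35 × 0.73876 = 3.9524 W/m².
Difference: 4.0452 − 3.9524 = 0.0928 W/m².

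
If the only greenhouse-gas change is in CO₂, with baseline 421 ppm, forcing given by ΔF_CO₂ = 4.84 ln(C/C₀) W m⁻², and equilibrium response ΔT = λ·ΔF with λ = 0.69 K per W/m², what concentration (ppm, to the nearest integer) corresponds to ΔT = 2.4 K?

C ≈ 864 ppm

Required forcing: ΔF = ΔT/λ = 2.4/0.69 = 3.4783 W/m².
Then ln(C/421) = ΔF/4.84 = 3.4783/4.84 = 0.71866.
So C = 421 × e^0.71866 = 421 × 2.05168 = 863.76 ppm.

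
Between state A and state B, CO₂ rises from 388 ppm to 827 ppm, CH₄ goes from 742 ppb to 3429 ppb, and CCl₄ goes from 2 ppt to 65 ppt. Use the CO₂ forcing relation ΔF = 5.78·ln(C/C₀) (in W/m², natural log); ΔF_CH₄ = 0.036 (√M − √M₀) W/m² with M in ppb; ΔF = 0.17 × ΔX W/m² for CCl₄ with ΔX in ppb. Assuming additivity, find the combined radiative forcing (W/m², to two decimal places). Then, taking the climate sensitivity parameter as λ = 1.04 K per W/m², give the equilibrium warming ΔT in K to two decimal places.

ΔF = 5.51 W/m²; ΔT = 5.73 K

CO₂: 5.78 × ln(827/388) = 5.78 × ln(2.13144) = 5.78 × 0.75680 = 4.3743 W/m².
CH₄: 0.036 × (√3429 − √742) = 0.036 × (58.5577 − 27.2397) = 0.036 × 31.3180 = 1.1274 W/m².
CCl₄: Δ = 65 − 2 = 63 ppt = 0.063 ppb; ΔF = 0.17 × 0.063 = 0.0107 W/m².
Total ΔF = 4.3743 + 1.1274 + 0.0107 = 5.5124 W/m².
ΔT = λ ΔF = 1.04 × 5.51 = 5.7304 K.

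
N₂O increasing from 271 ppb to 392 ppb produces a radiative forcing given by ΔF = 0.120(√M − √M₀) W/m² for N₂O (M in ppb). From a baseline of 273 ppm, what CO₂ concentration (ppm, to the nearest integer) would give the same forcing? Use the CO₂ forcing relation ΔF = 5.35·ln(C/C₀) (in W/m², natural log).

N₂O forcing: 0.120 × (√392 − √271) = 0.120 × (19.7990 − 16.4621) = 0.120 × 3.3369 = 0.40043 W/m².
Set 5.35 ln(C/273) = 0.40043: ln(C/273) = 0.40043/5.35 = 0.07485, so C = 273 × e^0.07485 = 273 × 1.07772 = 294.22 ppm.

C ≈ 294 ppm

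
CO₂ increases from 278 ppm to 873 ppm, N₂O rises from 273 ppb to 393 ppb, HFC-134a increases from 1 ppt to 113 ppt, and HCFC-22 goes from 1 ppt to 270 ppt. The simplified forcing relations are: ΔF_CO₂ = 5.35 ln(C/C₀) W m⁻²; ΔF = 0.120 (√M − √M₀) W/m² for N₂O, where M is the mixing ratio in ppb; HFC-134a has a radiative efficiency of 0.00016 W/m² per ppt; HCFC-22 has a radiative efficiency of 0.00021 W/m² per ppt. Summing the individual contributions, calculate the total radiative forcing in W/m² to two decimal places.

CO₂: 5.35 × ln(873/278) = 5.35 × ln(3.14029) = 5.35 × 1.14432 = 6.1221 W/m².
N₂O: 0.120 × (√393 − √273) = 0.120 × (19.8242 − 16.5227) = 0.120 × 3.3015 = 0.3962 W/m².
HFC-134a: ΔF = 0.00016 × (113 − 1) = 0.00016 × 112 = 0.0179 W/m².
HCFC-22: ΔF = 0.00021 × (270 − 1) = 0.00021 × 269 = 0.0565 W/m².
Total ΔF = 6.1221 + 0.3962 + 0.0179 + 0.0565 = 6.5927 W/m².

ΔF = 6.59 W/m²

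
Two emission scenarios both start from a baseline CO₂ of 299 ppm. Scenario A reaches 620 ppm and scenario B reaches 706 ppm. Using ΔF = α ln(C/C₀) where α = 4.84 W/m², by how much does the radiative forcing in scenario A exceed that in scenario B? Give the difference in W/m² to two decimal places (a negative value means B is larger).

ΔF_A − ΔF_B = -0.63 W/m²

ΔF_A = 4.84 ln(620/299) = 4.84 × 0.72928 = 3.5297 W/m².
ΔF_B = 4.84 ln(706/299) = 4.84 × 0.85917 = 4.1584 W/m².
Difference: 3.5297 − 4.1584 = -0.6287 W/m².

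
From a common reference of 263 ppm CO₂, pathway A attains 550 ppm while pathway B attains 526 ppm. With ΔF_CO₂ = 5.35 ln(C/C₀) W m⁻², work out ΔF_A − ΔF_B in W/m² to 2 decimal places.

ΔF_A − ΔF_B = 0.24 W/m²

ΔF_A = 5.35 ln(550/263) = 5.35 × 0.73776 = 3.9470 W/m².
ΔF_B = 5.35 ln(526/263) = 5.35 × 0.69315 = 3.7084 W/m².
Difference: 3.9470 − 3.7084 = 0.2386 W/m².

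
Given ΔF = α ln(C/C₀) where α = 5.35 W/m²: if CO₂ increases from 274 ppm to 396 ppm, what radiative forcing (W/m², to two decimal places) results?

CO₂: 5.35 × ln(396/274) = 5.35 × ln(1.44526) = 5.35 × 0.36829 = 1.9704 W/m².

ΔF = 1.97 W/m²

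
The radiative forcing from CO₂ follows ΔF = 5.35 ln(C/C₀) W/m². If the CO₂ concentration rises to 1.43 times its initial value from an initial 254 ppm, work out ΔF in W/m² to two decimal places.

ΔF = 1.91 W/m²

ΔF = 5.35 × ln(1.43) = 5.35 × 0.35767 = 1.9135 W/m².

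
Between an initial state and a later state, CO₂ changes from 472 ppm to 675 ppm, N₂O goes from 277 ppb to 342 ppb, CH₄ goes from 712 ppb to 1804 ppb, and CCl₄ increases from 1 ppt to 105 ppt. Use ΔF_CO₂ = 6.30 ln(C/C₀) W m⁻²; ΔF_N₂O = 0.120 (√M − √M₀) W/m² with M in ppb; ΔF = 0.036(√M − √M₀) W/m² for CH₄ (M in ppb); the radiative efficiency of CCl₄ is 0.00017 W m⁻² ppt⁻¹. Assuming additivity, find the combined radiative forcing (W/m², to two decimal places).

CO₂: 6.30 × ln(675/472) = 6.30 × ln(1.43008) = 6.30 × 0.35773 = 2.2537 W/m².
N₂O: 0.120 × (√342 − √277) = 0.120 × (18.4932 − 16.6433) = 0.120 × 1.8499 = 0.2220 W/m².
CH₄: 0.036 × (√1804 − √712) = 0.036 × (42.4735 − 26.6833) = 0.036 × 15.7902 = 0.5684 W/m².
CCl₄: ΔF = 0.00017 × (105 − 1) = 0.00017 × 104 = 0.0177 W/m².
Total ΔF = 2.2537 + 0.2220 + 0.5684 + 0.0177 = 3.0618 W/m².

ΔF = 3.06 W/m²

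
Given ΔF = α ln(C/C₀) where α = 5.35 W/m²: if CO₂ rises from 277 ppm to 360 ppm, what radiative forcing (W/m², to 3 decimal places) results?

ΔF = 1.402 W/m²

CO₂: 5.35 × ln(360/277) = 5.35 × ln(1.29964) = 5.35 × 0.26209 = 1.4022 W/m².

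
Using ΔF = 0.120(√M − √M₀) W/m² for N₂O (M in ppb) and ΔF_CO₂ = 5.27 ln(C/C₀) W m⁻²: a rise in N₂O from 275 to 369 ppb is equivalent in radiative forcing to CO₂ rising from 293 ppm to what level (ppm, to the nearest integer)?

N₂O forcing: 0.120 × (√369 − √275) = 0.120 × (19.2094 − 16.5831) = 0.120 × 2.6263 = 0.31516 W/m².
Set 5.27 ln(C/293) = 0.31516: ln(C/293) = 0.31516/5.27 = 0.05980, so C = 293 × e^0.05980 = 293 × 1.06162 = 311.05 ppm.

C ≈ 311 ppm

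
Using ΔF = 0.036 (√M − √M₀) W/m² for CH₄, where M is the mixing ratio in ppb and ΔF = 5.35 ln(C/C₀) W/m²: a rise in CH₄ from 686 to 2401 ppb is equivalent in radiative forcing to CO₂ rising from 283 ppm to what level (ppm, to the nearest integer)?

C ≈ 330 ppm

CH₄ forcing: 0.036 × (√2401 − √686) = 0.036 × (49.0000 − 26.1916) = 0.036 × 22.8084 = 0.82110 W/m².
Set 5.35 ln(C/283) = 0.82110: ln(C/283) = 0.82110/5.35 = 0.15348, so C = 283 × e^0.15348 = 283 × 1.16588 = 329.94 ppm.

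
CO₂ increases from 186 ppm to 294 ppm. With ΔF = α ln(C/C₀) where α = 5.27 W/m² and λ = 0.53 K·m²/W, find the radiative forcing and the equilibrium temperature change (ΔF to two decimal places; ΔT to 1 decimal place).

CO₂: 5.27 × ln(294/186) = 5.27 × ln(1.58065) = 5.27 × 0.45784 = 2.4128 W/m².
ΔT = λ ΔF = 0.53 × 2.41 = 1.2773 K.

ΔF = 2.41 W/m²; ΔT = 1.3 K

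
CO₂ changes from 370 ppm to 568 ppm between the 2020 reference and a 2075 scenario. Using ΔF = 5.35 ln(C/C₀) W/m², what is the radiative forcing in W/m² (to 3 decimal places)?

ΔF = 2.293 W/m²

CO₂: 5.35 × ln(568/370) = 5.35 × ln(1.53514) = 5.35 × 0.42862 = 2.2931 W/m².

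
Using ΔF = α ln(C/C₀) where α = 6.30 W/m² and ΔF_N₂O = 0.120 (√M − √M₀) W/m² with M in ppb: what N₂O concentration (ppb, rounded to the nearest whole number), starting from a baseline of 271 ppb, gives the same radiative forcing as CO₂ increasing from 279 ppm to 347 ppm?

CO₂ forcing: 6.30 × ln(347/279) = 6.30 × 0.218113 = 1.37411 W/m².
Set 0.120(√M − √271) = 1.37411: √M = 1.37411/0.120 + √271 = 11.4509 + 16.4621 = 27.9130.
M = (27.9130)² = 779.14 ppb.

M ≈ 779 ppb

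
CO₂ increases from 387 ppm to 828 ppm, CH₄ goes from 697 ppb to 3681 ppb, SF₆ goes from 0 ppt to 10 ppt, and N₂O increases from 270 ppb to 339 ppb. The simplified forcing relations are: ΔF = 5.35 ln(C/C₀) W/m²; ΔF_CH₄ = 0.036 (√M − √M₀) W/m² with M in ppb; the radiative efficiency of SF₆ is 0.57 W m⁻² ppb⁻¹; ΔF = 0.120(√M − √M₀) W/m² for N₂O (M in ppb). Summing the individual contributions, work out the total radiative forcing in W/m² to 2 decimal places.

ΔF = 5.55 W/m²

CO₂: 5.35 × ln(828/387) = 5.35 × ln(2.13953) = 5.35 × 0.76059 = 4.0692 W/m².
CH₄: 0.036 × (√3681 − √697) = 0.036 × (60.6712 − 26.4008) = 0.036 × 34.2704 = 1.2337 W/m².
SF₆: Δ = 10 − 0 = 10 ppt = 0.010 ppb; ΔF = 0.57 × 0.010 = 0.0057 W/m².
N₂O: 0.120 × (√339 − √270) = 0.120 × (18.4120 − 16.4317) = 0.120 × 1.9803 = 0.2376 W/m².
Total ΔF = 4.0692 + 1.2337 + 0.0057 + 0.2376 = 5.5462 W/m².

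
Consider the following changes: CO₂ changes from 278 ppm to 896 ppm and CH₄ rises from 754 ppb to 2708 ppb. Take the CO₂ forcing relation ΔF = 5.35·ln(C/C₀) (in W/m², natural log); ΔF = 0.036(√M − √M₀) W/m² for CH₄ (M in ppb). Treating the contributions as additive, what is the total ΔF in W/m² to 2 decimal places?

CO₂: 5.35 × ln(896/278) = 5.35 × ln(3.22302) = 5.35 × 1.17032 = 6.2612 W/m².
CH₄: 0.036 × (√2708 − √754) = 0.036 × (52.0384 − 27.4591) = 0.036 × 24.5793 = 0.8849 W/m².
Total ΔF = 6.2612 + 0.8849 = 7.1461 W/m².

ΔF = 7.15 W/m²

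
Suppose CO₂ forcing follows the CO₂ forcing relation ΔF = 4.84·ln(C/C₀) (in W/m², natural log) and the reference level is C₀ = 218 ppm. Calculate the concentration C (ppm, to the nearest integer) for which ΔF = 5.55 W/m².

C ≈ 686 ppm

Set 4.84 ln(C/218) = 5.55, so ln(C/218) = 5.55/4.84 = 1.14669.
Then C/218 = e^1.14669 = 3.14776, giving C = 218 × 3.14776 = 686.21 ppm.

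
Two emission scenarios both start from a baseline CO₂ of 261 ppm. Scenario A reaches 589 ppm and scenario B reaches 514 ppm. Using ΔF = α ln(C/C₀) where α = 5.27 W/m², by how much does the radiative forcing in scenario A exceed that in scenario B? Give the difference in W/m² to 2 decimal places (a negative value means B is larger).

ΔF_A − ΔF_B = 0.72 W/m²

ΔF_A = 5.27 ln(589/261) = 5.27 × 0.81391 = 4.2893 W/m².
ΔF_B = 5.27 ln(514/261) = 5.27 × 0.67770 = 3.5715 W/m².
Difference: 4.2893 − 3.5715 = 0.7178 W/m².
(Equivalently, ΔF_A − ΔF_B = 5.27 ln(589/514) = 5.27 × 0.13620 = 0.7178 W/m².)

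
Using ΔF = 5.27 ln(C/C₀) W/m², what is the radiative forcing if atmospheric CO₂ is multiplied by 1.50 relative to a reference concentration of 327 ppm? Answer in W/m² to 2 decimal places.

ΔF = 2.14 W/m²

ΔF = 5.27 × ln(1.50) = 5.27 × 0.40547 = 2.1368 W/m².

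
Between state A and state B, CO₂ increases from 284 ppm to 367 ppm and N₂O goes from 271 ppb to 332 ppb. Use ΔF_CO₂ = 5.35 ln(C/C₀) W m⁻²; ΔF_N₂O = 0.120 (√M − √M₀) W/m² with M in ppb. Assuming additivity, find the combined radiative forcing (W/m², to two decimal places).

CO₂: 5.35 × ln(367/284) = 5.35 × ln(1.29225) = 5.35 × 0.25638 = 1.3716 W/m².
N₂O: 0.120 × (√332 − √271) = 0.120 × (18.2209 − 16.4621) = 0.120 × 1.7588 = 0.2111 W/m².
Total ΔF = 1.3716 + 0.2111 = 1.5827 W/m².

ΔF = 1.58 W/m²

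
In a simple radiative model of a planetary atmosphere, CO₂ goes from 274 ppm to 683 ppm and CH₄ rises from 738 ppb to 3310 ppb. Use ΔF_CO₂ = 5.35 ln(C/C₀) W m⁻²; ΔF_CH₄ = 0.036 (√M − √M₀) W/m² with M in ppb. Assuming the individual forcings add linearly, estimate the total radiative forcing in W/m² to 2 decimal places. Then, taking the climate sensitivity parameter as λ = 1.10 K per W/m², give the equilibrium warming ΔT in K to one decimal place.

ΔF = 5.98 W/m²; ΔT = 6.6 K

CO₂: 5.35 × ln(683/274) = 5.35 × ln(2.49270) = 5.35 × 0.91337 = 4.8865 W/m².
CH₄: 0.036 × (√3310 − √738) = 0.036 × (57.5326 − 27.1662) = 0.036 × 30.3664 = 1.0932 W/m².
Total ΔF = 4.8865 + 1.0932 = 5.9797 W/m².
ΔT = λ ΔF = 1.10 × 5.98 = 6.5780 K.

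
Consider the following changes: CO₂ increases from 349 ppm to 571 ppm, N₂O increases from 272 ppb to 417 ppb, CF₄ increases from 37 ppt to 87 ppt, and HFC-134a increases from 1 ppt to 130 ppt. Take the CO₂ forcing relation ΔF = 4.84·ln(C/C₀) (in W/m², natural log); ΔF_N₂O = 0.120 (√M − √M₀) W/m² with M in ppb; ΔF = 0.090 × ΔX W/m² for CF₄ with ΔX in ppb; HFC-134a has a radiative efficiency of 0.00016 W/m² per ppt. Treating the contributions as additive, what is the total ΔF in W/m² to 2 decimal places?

CO₂: 4.84 × ln(571/349) = 4.84 × ln(1.63610) = 4.84 × 0.49232 = 2.3828 W/m².
N₂O: 0.120 × (√417 − √272) = 0.120 × (20.4206 − 16.4924) = 0.120 × 3.9282 = 0.4714 W/m².
CF₄: Δ = 87 − 37 = 50 ppt = 0.050 ppb; ΔF = 0.090 × 0.050 = 0.0045 W/m².
HFC-134a: ΔF = 0.00016 × (130 − 1) = 0.00016 × 129 = 0.0206 W/m².
Total ΔF = 2.3828 + 0.4714 + 0.0045 + 0.0206 = 2.8793 W/m².

ΔF = 2.88 W/m²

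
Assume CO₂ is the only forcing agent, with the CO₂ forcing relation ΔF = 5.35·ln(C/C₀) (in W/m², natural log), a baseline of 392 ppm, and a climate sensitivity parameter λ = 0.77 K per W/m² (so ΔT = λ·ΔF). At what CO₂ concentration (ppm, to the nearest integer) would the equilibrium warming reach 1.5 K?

Required forcing: ΔF = ΔT/λ = 1.5/0.77 = 1.9481 W/m².
Then ln(C/392) = ΔF/5.35 = 1.9481/5.35 = 0.36413.
So C = 392 × e^0.36413 = 392 × 1.43926 = 564.19 ppm.

C ≈ 564 ppm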